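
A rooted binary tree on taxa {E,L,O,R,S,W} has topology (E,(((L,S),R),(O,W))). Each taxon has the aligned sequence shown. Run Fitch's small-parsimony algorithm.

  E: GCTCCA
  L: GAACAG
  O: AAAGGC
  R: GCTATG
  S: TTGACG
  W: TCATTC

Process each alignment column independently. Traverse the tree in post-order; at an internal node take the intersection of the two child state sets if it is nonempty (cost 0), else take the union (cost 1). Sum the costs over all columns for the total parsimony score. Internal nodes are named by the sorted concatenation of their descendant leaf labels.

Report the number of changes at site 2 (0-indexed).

[col 0] LS: children L:{G}, S:{T} ∪→ {G,T}; cost 1
[col 0] LRS: children LS:{G,T}, R:{G} ∩→ {G}; cost 0
[col 0] OW: children O:{A}, W:{T} ∪→ {A,T}; cost 1
[col 0] LORSW: children LRS:{G}, OW:{A,T} ∪→ {A,G,T}; cost 1
[col 0] ELORSW: children E:{G}, LORSW:{A,G,T} ∩→ {G}; cost 0
[col 1] LS: children L:{A}, S:{T} ∪→ {A,T}; cost 1
[col 1] LRS: children LS:{A,T}, R:{C} ∪→ {A,C,T}; cost 1
[col 1] OW: children O:{A}, W:{C} ∪→ {A,C}; cost 1
[col 1] LORSW: children LRS:{A,C,T}, OW:{A,C} ∩→ {A,C}; cost 0
[col 1] ELORSW: children E:{C}, LORSW:{A,C} ∩→ {C}; cost 0
[col 2] LS: children L:{A}, S:{G} ∪→ {A,G}; cost 1
[col 2] LRS: children LS:{A,G}, R:{T} ∪→ {A,G,T}; cost 1
[col 2] OW: children O:{A}, W:{A} ∩→ {A}; cost 0
[col 2] LORSW: children LRS:{A,G,T}, OW:{A} ∩→ {A}; cost 0
[col 2] ELORSW: children E:{T}, LORSW:{A} ∪→ {A,T}; cost 1
[col 3] LS: children L:{C}, S:{A} ∪→ {A,C}; cost 1
[col 3] LRS: children LS:{A,C}, R:{A} ∩→ {A}; cost 0
[col 3] OW: children O:{G}, W:{T} ∪→ {G,T}; cost 1
[col 3] LORSW: children LRS:{A}, OW:{G,T} ∪→ {A,G,T}; cost 1
[col 3] ELORSW: children E:{C}, LORSW:{A,G,T} ∪→ {A,C,G,T}; cost 1
[col 4] LS: children L:{A}, S:{C} ∪→ {A,C}; cost 1
[col 4] LRS: children LS:{A,C}, R:{T} ∪→ {A,C,T}; cost 1
[col 4] OW: children O:{G}, W:{T} ∪→ {G,T}; cost 1
[col 4] LORSW: children LRS:{A,C,T}, OW:{G,T} ∩→ {T}; cost 0
[col 4] ELORSW: children E:{C}, LORSW:{T} ∪→ {C,T}; cost 1
[col 5] LS: children L:{G}, S:{G} ∩→ {G}; cost 0
[col 5] LRS: children LS:{G}, R:{G} ∩→ {G}; cost 0
[col 5] OW: children O:{C}, W:{C} ∩→ {C}; cost 0
[col 5] LORSW: children LRS:{G}, OW:{C} ∪→ {C,G}; cost 1
[col 5] ELORSW: children E:{A}, LORSW:{C,G} ∪→ {A,C,G}; cost 1
per-site changes: [3, 3, 3, 4, 4, 2]; total = 19

3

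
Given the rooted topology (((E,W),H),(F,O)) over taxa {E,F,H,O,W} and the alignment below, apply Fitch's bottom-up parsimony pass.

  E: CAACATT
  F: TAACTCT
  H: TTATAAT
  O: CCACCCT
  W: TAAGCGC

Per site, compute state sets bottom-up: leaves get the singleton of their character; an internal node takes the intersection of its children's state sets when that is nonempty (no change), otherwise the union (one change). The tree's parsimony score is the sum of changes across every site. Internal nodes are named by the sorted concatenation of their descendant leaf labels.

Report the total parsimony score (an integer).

EW@0: {C} ∪ {T} = {C,T} (union, +1)
EHW@0: {C,T} ∩ {T} = {T} (intersection, +0)
FO@0: {T} ∪ {C} = {C,T} (union, +1)
EFHOW@0: {T} ∩ {C,T} = {T} (intersection, +0)
EW@1: {A} ∩ {A} = {A} (intersection, +0)
EHW@1: {A} ∪ {T} = {A,T} (union, +1)
FO@1: {A} ∪ {C} = {A,C} (union, +1)
EFHOW@1: {A,T} ∩ {A,C} = {A} (intersection, +0)
EW@2: {A} ∩ {A} = {A} (intersection, +0)
EHW@2: {A} ∩ {A} = {A} (intersection, +0)
FO@2: {A} ∩ {A} = {A} (intersection, +0)
EFHOW@2: {A} ∩ {A} = {A} (intersection, +0)
EW@3: {C} ∪ {G} = {C,G} (union, +1)
EHW@3: {C,G} ∪ {T} = {C,G,T} (union, +1)
FO@3: {C} ∩ {C} = {C} (intersection, +0)
EFHOW@3: {C,G,T} ∩ {C} = {C} (intersection, +0)
EW@4: {A} ∪ {C} = {A,C} (union, +1)
EHW@4: {A,C} ∩ {A} = {A} (intersection, +0)
FO@4: {T} ∪ {C} = {C,T} (union, +1)
EFHOW@4: {A} ∪ {C,T} = {A,C,T} (union, +1)
EW@5: {T} ∪ {G} = {G,T} (union, +1)
EHW@5: {G,T} ∪ {A} = {A,G,T} (union, +1)
FO@5: {C} ∩ {C} = {C} (intersection, +0)
EFHOW@5: {A,G,T} ∪ {C} = {A,C,G,T} (union, +1)
EW@6: {T} ∪ {C} = {C,T} (union, +1)
EHW@6: {C,T} ∩ {T} = {T} (intersection, +0)
FO@6: {T} ∩ {T} = {T} (intersection, +0)
EFHOW@6: {T} ∩ {T} = {T} (intersection, +0)
per-site changes: [2, 2, 0, 2, 3, 3, 1]; total = 13

13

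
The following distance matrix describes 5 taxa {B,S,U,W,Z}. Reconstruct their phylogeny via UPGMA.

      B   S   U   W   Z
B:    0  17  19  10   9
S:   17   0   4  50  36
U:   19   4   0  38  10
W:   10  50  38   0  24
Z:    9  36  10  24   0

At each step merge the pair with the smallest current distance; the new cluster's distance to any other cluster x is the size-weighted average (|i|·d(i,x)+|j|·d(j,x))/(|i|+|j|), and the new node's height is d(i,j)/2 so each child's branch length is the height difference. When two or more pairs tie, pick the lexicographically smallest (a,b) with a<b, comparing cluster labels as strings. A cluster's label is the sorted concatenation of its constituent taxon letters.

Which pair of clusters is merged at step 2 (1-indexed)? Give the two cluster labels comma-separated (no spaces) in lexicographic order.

1. join S+U (d=4) ⇒ SU; edges |S|=2, |U|=2
  updated: d(B,SU)=18, d(SU,W)=44, d(SU,Z)=23
2. join B+Z (d=9) ⇒ BZ; edges |B|=9/2, |Z|=9/2
  updated: d(BZ,SU)=41/2, d(BZ,W)=17
3. join BZ+W (d=17) ⇒ BWZ; edges |BZ|=4, |W|=17/2
  updated: d(BWZ,SU)=85/3
4. join BWZ+SU (d=85/3) ⇒ BSUWZ; edges |BWZ|=17/3, |SU|=73/6
final tree: (((B:9/2,Z:9/2):4,W:17/2):17/3,(S:2,U:2):73/6)
total length: 130/3

B,Z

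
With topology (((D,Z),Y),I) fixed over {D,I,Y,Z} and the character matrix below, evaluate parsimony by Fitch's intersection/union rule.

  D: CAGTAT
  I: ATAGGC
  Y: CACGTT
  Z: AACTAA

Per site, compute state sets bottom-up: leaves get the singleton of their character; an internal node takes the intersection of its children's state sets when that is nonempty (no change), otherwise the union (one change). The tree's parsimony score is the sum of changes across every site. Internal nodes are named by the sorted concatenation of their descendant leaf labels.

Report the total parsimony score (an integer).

DZ@0: {C} ∪ {A} = {A,C} (union, +1)
DYZ@0: {A,C} ∩ {C} = {C} (intersection, +0)
DIYZ@0: {C} ∪ {A} = {A,C} (union, +1)
DZ@1: {A} ∩ {A} = {A} (intersection, +0)
DYZ@1: {A} ∩ {A} = {A} (intersection, +0)
DIYZ@1: {A} ∪ {T} = {A,T} (union, +1)
DZ@2: {G} ∪ {C} = {C,G} (union, +1)
DYZ@2: {C,G} ∩ {C} = {C} (intersection, +0)
DIYZ@2: {C} ∪ {A} = {A,C} (union, +1)
DZ@3: {T} ∩ {T} = {T} (intersection, +0)
DYZ@3: {T} ∪ {G} = {G,T} (union, +1)
DIYZ@3: {G,T} ∩ {G} = {G} (intersection, +0)
DZ@4: {A} ∩ {A} = {A} (intersection, +0)
DYZ@4: {A} ∪ {T} = {A,T} (union, +1)
DIYZ@4: {A,T} ∪ {G} = {A,G,T} (union, +1)
DZ@5: {T} ∪ {A} = {A,T} (union, +1)
DYZ@5: {A,T} ∩ {T} = {T} (intersection, +0)
DIYZ@5: {T} ∪ {C} = {C,T} (union, +1)
per-site changes: [2, 1, 2, 1, 2, 2]; total = 10

10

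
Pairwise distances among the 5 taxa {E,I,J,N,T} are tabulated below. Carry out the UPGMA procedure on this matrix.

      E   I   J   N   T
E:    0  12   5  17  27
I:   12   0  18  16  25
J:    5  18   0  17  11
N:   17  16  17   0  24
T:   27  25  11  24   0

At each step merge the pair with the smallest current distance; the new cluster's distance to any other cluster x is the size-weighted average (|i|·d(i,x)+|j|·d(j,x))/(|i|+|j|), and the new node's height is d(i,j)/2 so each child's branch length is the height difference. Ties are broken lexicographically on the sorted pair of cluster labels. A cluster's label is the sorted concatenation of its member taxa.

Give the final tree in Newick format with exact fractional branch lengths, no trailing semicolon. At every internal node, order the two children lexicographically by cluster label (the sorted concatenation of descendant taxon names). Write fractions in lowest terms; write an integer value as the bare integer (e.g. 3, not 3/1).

1. join E+J (d=5) ⇒ EJ; edges |E|=5/2, |J|=5/2
  updated: d(EJ,I)=15, d(EJ,N)=17, d(EJ,T)=19
2. join EJ+I (d=15) ⇒ EIJ; edges |EJ|=5, |I|=15/2
  updated: d(EIJ,N)=50/3, d(EIJ,T)=21
3. join EIJ+N (d=50/3) ⇒ EIJN; edges |EIJ|=5/6, |N|=25/3
  updated: d(EIJN,T)=87/4
4. join EIJN+T (d=87/4) ⇒ EIJNT; edges |EIJN|=61/24, |T|=87/8
final tree: ((((E:5/2,J:5/2):5,I:15/2):5/6,N:25/3):61/24,T:87/8)
total length: 481/12

((((E:5/2,J:5/2):5,I:15/2):5/6,N:25/3):61/24,T:87/8)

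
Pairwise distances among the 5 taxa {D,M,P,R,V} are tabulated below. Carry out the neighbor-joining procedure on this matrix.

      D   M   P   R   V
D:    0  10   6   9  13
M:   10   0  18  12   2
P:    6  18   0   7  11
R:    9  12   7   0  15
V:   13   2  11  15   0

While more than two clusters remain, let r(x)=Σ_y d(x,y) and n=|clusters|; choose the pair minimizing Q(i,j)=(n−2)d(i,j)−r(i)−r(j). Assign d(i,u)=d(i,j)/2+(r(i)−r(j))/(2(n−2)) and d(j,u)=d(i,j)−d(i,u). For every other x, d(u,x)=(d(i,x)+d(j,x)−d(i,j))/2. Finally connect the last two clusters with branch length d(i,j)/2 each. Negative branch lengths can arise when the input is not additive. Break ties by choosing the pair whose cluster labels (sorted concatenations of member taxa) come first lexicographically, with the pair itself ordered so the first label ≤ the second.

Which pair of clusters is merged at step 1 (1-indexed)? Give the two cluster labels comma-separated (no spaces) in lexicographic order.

M,V

1. join M+V (d=2, Q=-77) ⇒ MV; edges |M|=7/6, |V|=5/6
  updated: d(D,MV)=21/2, d(MV,P)=27/2, d(MV,R)=25/2
2. join D+MV (d=21/2, Q=-41) ⇒ DMV; edges |D|=5/2, |MV|=8
  updated: d(DMV,P)=9/2, d(DMV,R)=11/2
3. join DMV+P (d=9/2, Q=-17) ⇒ DMPV; edges |DMV|=3/2, |P|=3
  updated: d(DMPV,R)=4
4. join DMPV+R (d=4) ⇒ DMPRV; edges |DMPV|=2, |R|=2
final tree: (((D:5/2,(M:7/6,V:5/6):8):3/2,P:3):2,R:2)
total length: 21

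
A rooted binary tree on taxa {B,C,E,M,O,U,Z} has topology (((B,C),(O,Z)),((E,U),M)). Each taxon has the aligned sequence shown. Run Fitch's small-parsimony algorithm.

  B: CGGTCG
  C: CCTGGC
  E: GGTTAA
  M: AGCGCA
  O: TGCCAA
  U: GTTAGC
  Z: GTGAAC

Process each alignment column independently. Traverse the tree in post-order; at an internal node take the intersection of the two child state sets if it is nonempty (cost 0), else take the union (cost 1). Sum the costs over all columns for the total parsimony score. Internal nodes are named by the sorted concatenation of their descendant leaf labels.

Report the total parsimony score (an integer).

23

site 0, node BC: B={C} ∩ C={C} → {C} (+0)
site 0, node OZ: O={T} ∪ Z={G} → {G,T} (+1)
site 0, node BCOZ: BC={C} ∪ OZ={G,T} → {C,G,T} (+1)
site 0, node EU: E={G} ∩ U={G} → {G} (+0)
site 0, node EMU: EU={G} ∪ M={A} → {A,G} (+1)
site 0, node BCEMOUZ: BCOZ={C,G,T} ∩ EMU={A,G} → {G} (+0)
site 1, node BC: B={G} ∪ C={C} → {C,G} (+1)
site 1, node OZ: O={G} ∪ Z={T} → {G,T} (+1)
site 1, node BCOZ: BC={C,G} ∩ OZ={G,T} → {G} (+0)
site 1, node EU: E={G} ∪ U={T} → {G,T} (+1)
site 1, node EMU: EU={G,T} ∩ M={G} → {G} (+0)
site 1, node BCEMOUZ: BCOZ={G} ∩ EMU={G} → {G} (+0)
site 2, node BC: B={G} ∪ C={T} → {G,T} (+1)
site 2, node OZ: O={C} ∪ Z={G} → {C,G} (+1)
site 2, node BCOZ: BC={G,T} ∩ OZ={C,G} → {G} (+0)
site 2, node EU: E={T} ∩ U={T} → {T} (+0)
site 2, node EMU: EU={T} ∪ M={C} → {C,T} (+1)
site 2, node BCEMOUZ: BCOZ={G} ∪ EMU={C,T} → {C,G,T} (+1)
site 3, node BC: B={T} ∪ C={G} → {G,T} (+1)
site 3, node OZ: O={C} ∪ Z={A} → {A,C} (+1)
site 3, node BCOZ: BC={G,T} ∪ OZ={A,C} → {A,C,G,T} (+1)
site 3, node EU: E={T} ∪ U={A} → {A,T} (+1)
site 3, node EMU: EU={A,T} ∪ M={G} → {A,G,T} (+1)
site 3, node BCEMOUZ: BCOZ={A,C,G,T} ∩ EMU={A,G,T} → {A,G,T} (+0)
site 4, node BC: B={C} ∪ C={G} → {C,G} (+1)
site 4, node OZ: O={A} ∩ Z={A} → {A} (+0)
site 4, node BCOZ: BC={C,G} ∪ OZ={A} → {A,C,G} (+1)
site 4, node EU: E={A} ∪ U={G} → {A,G} (+1)
site 4, node EMU: EU={A,G} ∪ M={C} → {A,C,G} (+1)
site 4, node BCEMOUZ: BCOZ={A,C,G} ∩ EMU={A,C,G} → {A,C,G} (+0)
site 5, node BC: B={G} ∪ C={C} → {C,G} (+1)
site 5, node OZ: O={A} ∪ Z={C} → {A,C} (+1)
site 5, node BCOZ: BC={C,G} ∩ OZ={A,C} → {C} (+0)
site 5, node EU: E={A} ∪ U={C} → {A,C} (+1)
site 5, node EMU: EU={A,C} ∩ M={A} → {A} (+0)
site 5, node BCEMOUZ: BCOZ={C} ∪ EMU={A} → {A,C} (+1)
per-site changes: [3, 3, 4, 5, 4, 4]; total = 23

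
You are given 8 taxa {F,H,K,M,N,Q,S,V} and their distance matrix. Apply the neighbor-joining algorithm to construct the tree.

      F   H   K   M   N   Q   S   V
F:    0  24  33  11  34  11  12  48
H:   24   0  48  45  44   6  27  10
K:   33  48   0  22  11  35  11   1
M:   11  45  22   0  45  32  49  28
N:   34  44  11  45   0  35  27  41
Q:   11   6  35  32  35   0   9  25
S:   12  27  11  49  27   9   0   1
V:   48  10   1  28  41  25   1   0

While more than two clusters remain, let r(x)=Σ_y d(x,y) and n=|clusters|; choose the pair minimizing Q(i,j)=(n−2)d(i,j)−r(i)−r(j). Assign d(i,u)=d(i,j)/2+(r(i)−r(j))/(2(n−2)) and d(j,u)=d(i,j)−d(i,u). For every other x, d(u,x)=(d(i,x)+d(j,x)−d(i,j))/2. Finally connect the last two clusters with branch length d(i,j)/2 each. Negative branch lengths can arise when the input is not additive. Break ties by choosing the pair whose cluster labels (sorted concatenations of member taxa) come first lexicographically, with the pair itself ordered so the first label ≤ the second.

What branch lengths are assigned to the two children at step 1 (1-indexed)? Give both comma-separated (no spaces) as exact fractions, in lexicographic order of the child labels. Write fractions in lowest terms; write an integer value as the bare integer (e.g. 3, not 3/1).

7/12,125/12

1. join F+M (d=11, Q=-339) ⇒ FM; edges |F|=7/12, |M|=125/12
  updated: d(FM,H)=29, d(FM,K)=22, d(FM,N)=34, d(FM,Q)=16, d(FM,S)=25, d(FM,V)=65/2
2. join K+N (d=11, Q=-265) ⇒ KN; edges |K|=-9/10, |N|=119/10
  updated: d(FM,KN)=45/2, d(H,KN)=81/2, d(KN,Q)=59/2, d(KN,S)=27/2, d(KN,V)=31/2
3. join H+Q (d=6, Q=-174) ⇒ HQ; edges |H|=51/8, |Q|=-3/8
  updated: d(FM,HQ)=39/2, d(HQ,KN)=32, d(HQ,S)=15, d(HQ,V)=29/2
4. join FM+HQ (d=39/2, Q=-122) ⇒ FHMQ; edges |FM|=77/6, |HQ|=20/3
  updated: d(FHMQ,KN)=35/2, d(FHMQ,S)=41/4, d(FHMQ,V)=55/4
5. join FHMQ+KN (d=35/2, Q=-53) ⇒ FHKMNQ; edges |FHMQ|=15/2, |KN|=10
  updated: d(FHKMNQ,S)=25/8, d(FHKMNQ,V)=47/8
6. join FHKMNQ+S (d=25/8, Q=-10) ⇒ FHKMNQS; edges |FHKMNQ|=4, |S|=-7/8
  updated: d(FHKMNQS,V)=15/8
7. join FHKMNQS+V (d=15/8) ⇒ FHKMNQSV; edges |FHKMNQS|=15/16, |V|=15/16
final tree: (((((F:7/12,M:125/12):77/6,(H:51/8,Q:-3/8):20/3):15/2,(K:-9/10,N:119/10):10):4,S:-7/8):15/16,V:15/16)
total length: 70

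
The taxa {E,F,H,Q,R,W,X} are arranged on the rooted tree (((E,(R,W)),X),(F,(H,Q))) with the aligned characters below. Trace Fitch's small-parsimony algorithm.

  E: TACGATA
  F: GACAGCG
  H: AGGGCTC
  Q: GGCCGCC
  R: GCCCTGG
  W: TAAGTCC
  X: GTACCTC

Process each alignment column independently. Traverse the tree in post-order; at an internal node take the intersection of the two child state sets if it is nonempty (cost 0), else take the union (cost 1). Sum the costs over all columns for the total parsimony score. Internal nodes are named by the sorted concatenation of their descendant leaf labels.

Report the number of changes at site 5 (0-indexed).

4

site 0, node RW: R={G} ∪ W={T} → {G,T} (+1)
site 0, node ERW: E={T} ∩ RW={G,T} → {T} (+0)
site 0, node ERWX: ERW={T} ∪ X={G} → {G,T} (+1)
site 0, node HQ: H={A} ∪ Q={G} → {A,G} (+1)
site 0, node FHQ: F={G} ∩ HQ={A,G} → {G} (+0)
site 0, node EFHQRWX: ERWX={G,T} ∩ FHQ={G} → {G} (+0)
site 1, node RW: R={C} ∪ W={A} → {A,C} (+1)
site 1, node ERW: E={A} ∩ RW={A,C} → {A} (+0)
site 1, node ERWX: ERW={A} ∪ X={T} → {A,T} (+1)
site 1, node HQ: H={G} ∩ Q={G} → {G} (+0)
site 1, node FHQ: F={A} ∪ HQ={G} → {A,G} (+1)
site 1, node EFHQRWX: ERWX={A,T} ∩ FHQ={A,G} → {A} (+0)
site 2, node RW: R={C} ∪ W={A} → {A,C} (+1)
site 2, node ERW: E={C} ∩ RW={A,C} → {C} (+0)
site 2, node ERWX: ERW={C} ∪ X={A} → {A,C} (+1)
site 2, node HQ: H={G} ∪ Q={C} → {C,G} (+1)
site 2, node FHQ: F={C} ∩ HQ={C,G} → {C} (+0)
site 2, node EFHQRWX: ERWX={A,C} ∩ FHQ={C} → {C} (+0)
site 3, node RW: R={C} ∪ W={G} → {C,G} (+1)
site 3, node ERW: E={G} ∩ RW={C,G} → {G} (+0)
site 3, node ERWX: ERW={G} ∪ X={C} → {C,G} (+1)
site 3, node HQ: H={G} ∪ Q={C} → {C,G} (+1)
site 3, node FHQ: F={A} ∪ HQ={C,G} → {A,C,G} (+1)
site 3, node EFHQRWX: ERWX={C,G} ∩ FHQ={A,C,G} → {C,G} (+0)
site 4, node RW: R={T} ∩ W={T} → {T} (+0)
site 4, node ERW: E={A} ∪ RW={T} → {A,T} (+1)
site 4, node ERWX: ERW={A,T} ∪ X={C} → {A,C,T} (+1)
site 4, node HQ: H={C} ∪ Q={G} → {C,G} (+1)
site 4, node FHQ: F={G} ∩ HQ={C,G} → {G} (+0)
site 4, node EFHQRWX: ERWX={A,C,T} ∪ FHQ={G} → {A,C,G,T} (+1)
site 5, node RW: R={G} ∪ W={C} → {C,G} (+1)
site 5, node ERW: E={T} ∪ RW={C,G} → {C,G,T} (+1)
site 5, node ERWX: ERW={C,G,T} ∩ X={T} → {T} (+0)
site 5, node HQ: H={T} ∪ Q={C} → {C,T} (+1)
site 5, node FHQ: F={C} ∩ HQ={C,T} → {C} (+0)
site 5, node EFHQRWX: ERWX={T} ∪ FHQ={C} → {C,T} (+1)
site 6, node RW: R={G} ∪ W={C} → {C,G} (+1)
site 6, node ERW: E={A} ∪ RW={C,G} → {A,C,G} (+1)
site 6, node ERWX: ERW={A,C,G} ∩ X={C} → {C} (+0)
site 6, node HQ: H={C} ∩ Q={C} → {C} (+0)
site 6, node FHQ: F={G} ∪ HQ={C} → {C,G} (+1)
site 6, node EFHQRWX: ERWX={C} ∩ FHQ={C,G} → {C} (+0)
per-site changes: [3, 3, 3, 4, 4, 4, 3]; total = 24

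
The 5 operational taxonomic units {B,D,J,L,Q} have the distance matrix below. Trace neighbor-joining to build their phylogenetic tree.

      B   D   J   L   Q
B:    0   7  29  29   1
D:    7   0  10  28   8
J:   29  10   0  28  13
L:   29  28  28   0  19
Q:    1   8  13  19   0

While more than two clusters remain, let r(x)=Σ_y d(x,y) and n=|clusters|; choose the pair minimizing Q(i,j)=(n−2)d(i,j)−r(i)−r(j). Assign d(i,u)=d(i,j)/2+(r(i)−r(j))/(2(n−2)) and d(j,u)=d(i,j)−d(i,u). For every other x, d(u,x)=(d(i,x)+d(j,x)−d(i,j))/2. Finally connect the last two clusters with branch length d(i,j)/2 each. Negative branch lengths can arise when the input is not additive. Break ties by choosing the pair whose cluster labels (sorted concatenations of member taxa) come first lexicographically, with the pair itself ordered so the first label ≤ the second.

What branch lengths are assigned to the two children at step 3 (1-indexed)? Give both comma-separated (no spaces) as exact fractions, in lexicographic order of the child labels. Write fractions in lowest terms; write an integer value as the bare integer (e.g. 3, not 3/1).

33/8,13/8

step 1: merge (B,Q) at d=1, Q=-104; branch lengths B→14/3, Q→-11/3; new cluster BQ
  updated: d(BQ,D)=7, d(BQ,J)=41/2, d(BQ,L)=47/2
step 2: merge (BQ,L) at d=47/2, Q=-167/2; branch lengths BQ→37/8, L→151/8; new cluster BLQ
  updated: d(BLQ,D)=23/4, d(BLQ,J)=25/2
step 3: merge (BLQ,D) at d=23/4, Q=-113/4; branch lengths BLQ→33/8, D→13/8; new cluster BDLQ
  updated: d(BDLQ,J)=67/8
step 4: merge (BDLQ,J) at d=67/8; branch lengths BDLQ→67/16, J→67/16; new cluster BDJLQ
final tree: ((((B:14/3,Q:-11/3):37/8,L:151/8):33/8,D:13/8):67/16,J:67/16)
total length: 309/8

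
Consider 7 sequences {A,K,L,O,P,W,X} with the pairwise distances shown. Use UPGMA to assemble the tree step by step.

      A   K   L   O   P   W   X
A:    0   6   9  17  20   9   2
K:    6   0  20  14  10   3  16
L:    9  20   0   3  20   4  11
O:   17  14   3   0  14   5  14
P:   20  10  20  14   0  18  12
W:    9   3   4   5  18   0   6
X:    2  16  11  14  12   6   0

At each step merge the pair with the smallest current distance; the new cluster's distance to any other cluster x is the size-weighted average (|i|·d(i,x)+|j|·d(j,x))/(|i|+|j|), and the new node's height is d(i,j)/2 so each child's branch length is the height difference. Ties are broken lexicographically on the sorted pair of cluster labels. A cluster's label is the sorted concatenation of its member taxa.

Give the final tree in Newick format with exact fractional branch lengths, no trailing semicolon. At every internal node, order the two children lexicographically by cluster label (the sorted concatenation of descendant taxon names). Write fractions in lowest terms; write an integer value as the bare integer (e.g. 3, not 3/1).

((((A:1,X:1):29/8,(K:3/2,W:3/2):25/8):5/4,(L:3/2,O:3/2):35/8):47/24,P:47/6)

1. join A+X (d=2) ⇒ AX; edges |A|=1, |X|=1
  updated: d(AX,K)=11, d(AX,L)=10, d(AX,O)=31/2, d(AX,P)=16, d(AX,W)=15/2
2. join K+W (d=3) ⇒ KW; edges |K|=3/2, |W|=3/2
  updated: d(AX,KW)=37/4, d(KW,L)=12, d(KW,O)=19/2, d(KW,P)=14
3. join L+O (d=3) ⇒ LO; edges |L|=3/2, |O|=3/2
  updated: d(AX,LO)=51/4, d(KW,LO)=43/4, d(LO,P)=17
4. join AX+KW (d=37/4) ⇒ AKWX; edges |AX|=29/8, |KW|=25/8
  updated: d(AKWX,LO)=47/4, d(AKWX,P)=15
5. join AKWX+LO (d=47/4) ⇒ AKLOWX; edges |AKWX|=5/4, |LO|=35/8
  updated: d(AKLOWX,P)=47/3
6. join AKLOWX+P (d=47/3) ⇒ AKLOPWX; edges |AKLOWX|=47/24, |P|=47/6
final tree: ((((A:1,X:1):29/8,(K:3/2,W:3/2):25/8):5/4,(L:3/2,O:3/2):35/8):47/24,P:47/6)
total length: 181/6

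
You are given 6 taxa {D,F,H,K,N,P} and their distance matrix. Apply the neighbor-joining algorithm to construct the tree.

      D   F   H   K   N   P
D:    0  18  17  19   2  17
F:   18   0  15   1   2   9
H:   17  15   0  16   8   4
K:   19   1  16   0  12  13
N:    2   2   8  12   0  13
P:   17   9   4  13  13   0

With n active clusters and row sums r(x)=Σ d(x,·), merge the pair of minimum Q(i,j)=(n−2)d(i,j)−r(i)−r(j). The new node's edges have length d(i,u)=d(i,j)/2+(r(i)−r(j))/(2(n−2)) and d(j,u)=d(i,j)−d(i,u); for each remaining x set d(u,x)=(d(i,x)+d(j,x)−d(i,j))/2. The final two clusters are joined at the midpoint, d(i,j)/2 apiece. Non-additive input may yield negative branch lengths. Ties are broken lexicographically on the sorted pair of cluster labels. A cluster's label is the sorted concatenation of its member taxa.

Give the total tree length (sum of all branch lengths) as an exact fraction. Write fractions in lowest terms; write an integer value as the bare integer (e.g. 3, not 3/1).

187/8

step 1: merge (D,N) at d=2, Q=-102; branch lengths D→11/2, N→-7/2; new cluster DN
  updated: d(DN,F)=9, d(DN,H)=23/2, d(DN,K)=29/2, d(DN,P)=14
step 2: merge (F,K) at d=1, Q=-151/2; branch lengths F→-5/4, K→9/4; new cluster FK
  updated: d(DN,FK)=45/4, d(FK,H)=15, d(FK,P)=21/2
step 3: merge (DN,FK) at d=45/4, Q=-51; branch lengths DN→45/8, FK→45/8; new cluster DFKN
  updated: d(DFKN,H)=61/8, d(DFKN,P)=53/8
step 4: merge (DFKN,H) at d=61/8, Q=-73/4; branch lengths DFKN→41/8, H→5/2; new cluster DFHKN
  updated: d(DFHKN,P)=3/2
step 5: merge (DFHKN,P) at d=3/2; branch lengths DFHKN→3/4, P→3/4; new cluster DFHKNP
final tree: ((((D:11/2,N:-7/2):45/8,(F:-5/4,K:9/4):45/8):41/8,H:5/2):3/4,P:3/4)
total length: 187/8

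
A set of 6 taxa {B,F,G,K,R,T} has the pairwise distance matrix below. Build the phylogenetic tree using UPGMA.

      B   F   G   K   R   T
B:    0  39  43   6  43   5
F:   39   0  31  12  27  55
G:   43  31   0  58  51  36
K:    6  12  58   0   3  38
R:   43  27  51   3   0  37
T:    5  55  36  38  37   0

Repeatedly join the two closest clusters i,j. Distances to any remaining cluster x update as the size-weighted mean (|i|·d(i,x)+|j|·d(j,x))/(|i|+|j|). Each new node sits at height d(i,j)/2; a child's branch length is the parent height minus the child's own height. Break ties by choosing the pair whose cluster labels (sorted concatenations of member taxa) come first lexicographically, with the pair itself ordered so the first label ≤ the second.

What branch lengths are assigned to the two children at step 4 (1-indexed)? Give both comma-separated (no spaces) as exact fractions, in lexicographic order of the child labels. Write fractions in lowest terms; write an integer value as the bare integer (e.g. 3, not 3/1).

iteration 1: select K,R (d=3); attach at lengths (3/2, 3/2); label the merged cluster KR
  updated: d(B,KR)=49/2, d(F,KR)=39/2, d(G,KR)=109/2, d(KR,T)=75/2
iteration 2: select B,T (d=5); attach at lengths (5/2, 5/2); label the merged cluster BT
  updated: d(BT,F)=47, d(BT,G)=79/2, d(BT,KR)=31
iteration 3: select F,KR (d=39/2); attach at lengths (39/4, 33/4); label the merged cluster FKR
  updated: d(BT,FKR)=109/3, d(FKR,G)=140/3
iteration 4: select BT,FKR (d=109/3); attach at lengths (47/3, 101/12); label the merged cluster BFKRT
  updated: d(BFKRT,G)=219/5
iteration 5: select BFKRT,G (d=219/5); attach at lengths (56/15, 219/10); label the merged cluster BFGKRT
final tree: (((B:5/2,T:5/2):47/3,(F:39/4,(K:3/2,R:3/2):33/4):101/12):56/15,G:219/10)
total length: 4543/60

47/3,101/12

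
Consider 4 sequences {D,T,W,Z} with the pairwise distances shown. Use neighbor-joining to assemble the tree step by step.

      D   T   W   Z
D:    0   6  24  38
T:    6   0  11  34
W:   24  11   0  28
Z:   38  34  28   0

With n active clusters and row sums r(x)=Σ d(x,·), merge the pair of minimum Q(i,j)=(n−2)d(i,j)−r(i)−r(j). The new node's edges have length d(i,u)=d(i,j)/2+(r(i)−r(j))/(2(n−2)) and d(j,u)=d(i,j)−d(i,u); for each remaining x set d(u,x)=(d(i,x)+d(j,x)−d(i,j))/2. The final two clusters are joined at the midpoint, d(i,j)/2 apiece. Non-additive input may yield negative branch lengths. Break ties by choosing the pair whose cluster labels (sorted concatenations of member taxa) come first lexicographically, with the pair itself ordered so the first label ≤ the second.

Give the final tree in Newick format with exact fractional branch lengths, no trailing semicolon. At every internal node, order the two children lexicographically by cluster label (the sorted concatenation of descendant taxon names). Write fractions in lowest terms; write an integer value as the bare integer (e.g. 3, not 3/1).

1. join D+T (d=6, Q=-107) ⇒ DT; edges |D|=29/4, |T|=-5/4
  updated: d(DT,W)=29/2, d(DT,Z)=33
2. join DT+W (d=29/2, Q=-151/2) ⇒ DTW; edges |DT|=39/4, |W|=19/4
  updated: d(DTW,Z)=93/4
3. join DTW+Z (d=93/4) ⇒ DTWZ; edges |DTW|=93/8, |Z|=93/8
final tree: (((D:29/4,T:-5/4):39/4,W:19/4):93/8,Z:93/8)
total length: 175/4

(((D:29/4,T:-5/4):39/4,W:19/4):93/8,Z:93/8)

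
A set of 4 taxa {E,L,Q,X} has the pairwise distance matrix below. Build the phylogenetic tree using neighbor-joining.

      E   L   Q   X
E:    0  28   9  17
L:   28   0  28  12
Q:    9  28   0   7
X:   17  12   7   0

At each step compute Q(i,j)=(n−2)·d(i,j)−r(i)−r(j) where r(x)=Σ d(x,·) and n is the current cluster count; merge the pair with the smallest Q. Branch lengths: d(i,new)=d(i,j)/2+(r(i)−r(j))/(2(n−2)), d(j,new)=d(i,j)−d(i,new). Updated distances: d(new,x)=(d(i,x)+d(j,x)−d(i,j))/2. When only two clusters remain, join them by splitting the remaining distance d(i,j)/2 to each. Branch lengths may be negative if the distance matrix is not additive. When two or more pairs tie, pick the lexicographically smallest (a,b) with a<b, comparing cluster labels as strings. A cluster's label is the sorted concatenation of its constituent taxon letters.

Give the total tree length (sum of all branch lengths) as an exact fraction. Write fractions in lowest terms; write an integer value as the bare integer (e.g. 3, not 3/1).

step 1: merge (E,Q) at d=9, Q=-80; branch lengths E→7, Q→2; new cluster EQ
  updated: d(EQ,L)=47/2, d(EQ,X)=15/2
step 2: merge (EQ,L) at d=47/2, Q=-43; branch lengths EQ→19/2, L→14; new cluster ELQ
  updated: d(ELQ,X)=-2
step 3: merge (ELQ,X) at d=-2; branch lengths ELQ→-1, X→-1; new cluster ELQX
final tree: (((E:7,Q:2):19/2,L:14):-1,X:-1)
total length: 61/2

61/2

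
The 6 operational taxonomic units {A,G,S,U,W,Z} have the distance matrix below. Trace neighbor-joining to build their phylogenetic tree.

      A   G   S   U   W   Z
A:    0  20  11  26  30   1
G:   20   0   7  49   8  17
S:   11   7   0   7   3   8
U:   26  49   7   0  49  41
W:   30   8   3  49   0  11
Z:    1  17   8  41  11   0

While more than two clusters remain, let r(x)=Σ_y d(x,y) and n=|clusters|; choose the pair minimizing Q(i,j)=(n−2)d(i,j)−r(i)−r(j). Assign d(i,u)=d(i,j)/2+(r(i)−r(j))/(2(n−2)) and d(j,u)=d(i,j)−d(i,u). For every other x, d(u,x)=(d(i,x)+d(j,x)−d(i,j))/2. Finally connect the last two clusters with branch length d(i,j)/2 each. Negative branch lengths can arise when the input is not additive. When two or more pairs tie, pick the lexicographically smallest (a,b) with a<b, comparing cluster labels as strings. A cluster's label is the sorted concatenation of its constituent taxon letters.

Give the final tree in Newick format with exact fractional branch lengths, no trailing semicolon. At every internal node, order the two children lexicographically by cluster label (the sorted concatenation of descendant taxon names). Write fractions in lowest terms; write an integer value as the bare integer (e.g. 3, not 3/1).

iteration 1: select S,U (d=7, Q=-180); attach at lengths (-27/2, 41/2); label the merged cluster SU
  updated: d(A,SU)=15, d(G,SU)=49/2, d(SU,W)=45/2, d(SU,Z)=21
iteration 2: select G,W (d=8, Q=-117); attach at lengths (11/3, 13/3); label the merged cluster GW
  updated: d(A,GW)=21, d(GW,SU)=39/2, d(GW,Z)=10
iteration 3: select A,Z (d=1, Q=-67); attach at lengths (7/4, -3/4); label the merged cluster AZ
  updated: d(AZ,GW)=15, d(AZ,SU)=35/2
iteration 4: select AZ,GW (d=15, Q=-52); attach at lengths (13/2, 17/2); label the merged cluster AGWZ
  updated: d(AGWZ,SU)=11
iteration 5: select AGWZ,SU (d=11); attach at lengths (11/2, 11/2); label the merged cluster AGSUWZ
final tree: (((A:7/4,Z:-3/4):13/2,(G:11/3,W:13/3):17/2):11/2,(S:-27/2,U:41/2):11/2)
total length: 42

(((A:7/4,Z:-3/4):13/2,(G:11/3,W:13/3):17/2):11/2,(S:-27/2,U:41/2):11/2)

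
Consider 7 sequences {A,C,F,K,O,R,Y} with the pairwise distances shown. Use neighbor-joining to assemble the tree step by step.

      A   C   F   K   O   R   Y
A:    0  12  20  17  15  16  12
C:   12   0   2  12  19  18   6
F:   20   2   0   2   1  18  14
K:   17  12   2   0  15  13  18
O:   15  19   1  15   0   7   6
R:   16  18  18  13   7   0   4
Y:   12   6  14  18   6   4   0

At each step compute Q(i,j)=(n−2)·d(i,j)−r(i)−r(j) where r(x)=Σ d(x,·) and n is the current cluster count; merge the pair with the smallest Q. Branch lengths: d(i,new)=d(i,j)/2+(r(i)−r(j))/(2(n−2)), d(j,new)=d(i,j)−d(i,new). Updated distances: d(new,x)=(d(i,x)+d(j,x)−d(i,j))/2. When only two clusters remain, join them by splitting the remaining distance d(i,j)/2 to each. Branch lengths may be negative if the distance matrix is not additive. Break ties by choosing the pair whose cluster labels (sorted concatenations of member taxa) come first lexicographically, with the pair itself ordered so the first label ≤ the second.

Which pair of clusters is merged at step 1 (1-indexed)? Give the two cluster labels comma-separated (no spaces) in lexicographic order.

F,K

iteration 1: select F,K (d=2, Q=-124); attach at lengths (-1, 3); label the merged cluster FK
  updated: d(A,FK)=35/2, d(C,FK)=6, d(FK,O)=7, d(FK,R)=29/2, d(FK,Y)=15
iteration 2: select C,FK (d=6, Q=-97); attach at lengths (25/8, 23/8); label the merged cluster CFK
  updated: d(A,CFK)=47/4, d(CFK,O)=10, d(CFK,R)=53/4, d(CFK,Y)=15/2
iteration 3: select A,CFK (d=47/4, Q=-62); attach at lengths (95/12, 23/6); label the merged cluster ACFK
  updated: d(ACFK,O)=53/8, d(ACFK,R)=35/4, d(ACFK,Y)=31/8
iteration 4: select ACFK,O (d=53/8, Q=-205/8); attach at lengths (103/32, 109/32); label the merged cluster ACFKO
  updated: d(ACFKO,R)=73/16, d(ACFKO,Y)=13/8
iteration 5: select ACFKO,R (d=73/16, Q=-163/16); attach at lengths (35/32, 111/32); label the merged cluster ACFKOR
  updated: d(ACFKOR,Y)=17/32
iteration 6: select ACFKOR,Y (d=17/32); attach at lengths (17/64, 17/64); label the merged cluster ACFKORY
final tree: ((((A:95/12,(C:25/8,(F:-1,K:3):23/8):23/6):103/32,O:109/32):35/32,R:111/32):17/64,Y:17/64)
total length: 1007/32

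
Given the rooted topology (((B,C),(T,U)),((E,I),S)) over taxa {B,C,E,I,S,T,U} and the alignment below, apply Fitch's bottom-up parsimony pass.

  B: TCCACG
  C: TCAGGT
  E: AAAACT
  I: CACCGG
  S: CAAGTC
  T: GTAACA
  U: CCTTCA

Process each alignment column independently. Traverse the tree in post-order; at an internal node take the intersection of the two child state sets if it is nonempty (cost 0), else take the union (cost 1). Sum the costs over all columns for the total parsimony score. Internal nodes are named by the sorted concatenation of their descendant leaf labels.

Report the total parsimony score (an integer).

BC@0: {T} ∩ {T} = {T} (intersection, +0)
TU@0: {G} ∪ {C} = {C,G} (union, +1)
BCTU@0: {T} ∪ {C,G} = {C,G,T} (union, +1)
EI@0: {A} ∪ {C} = {A,C} (union, +1)
EIS@0: {A,C} ∩ {C} = {C} (intersection, +0)
BCEISTU@0: {C,G,T} ∩ {C} = {C} (intersection, +0)
BC@1: {C} ∩ {C} = {C} (intersection, +0)
TU@1: {T} ∪ {C} = {C,T} (union, +1)
BCTU@1: {C} ∩ {C,T} = {C} (intersection, +0)
EI@1: {A} ∩ {A} = {A} (intersection, +0)
EIS@1: {A} ∩ {A} = {A} (intersection, +0)
BCEISTU@1: {C} ∪ {A} = {A,C} (union, +1)
BC@2: {C} ∪ {A} = {A,C} (union, +1)
TU@2: {A} ∪ {T} = {A,T} (union, +1)
BCTU@2: {A,C} ∩ {A,T} = {A} (intersection, +0)
EI@2: {A} ∪ {C} = {A,C} (union, +1)
EIS@2: {A,C} ∩ {A} = {A} (intersection, +0)
BCEISTU@2: {A} ∩ {A} = {A} (intersection, +0)
BC@3: {A} ∪ {G} = {A,G} (union, +1)
TU@3: {A} ∪ {T} = {A,T} (union, +1)
BCTU@3: {A,G} ∩ {A,T} = {A} (intersection, +0)
EI@3: {A} ∪ {C} = {A,C} (union, +1)
EIS@3: {A,C} ∪ {G} = {A,C,G} (union, +1)
BCEISTU@3: {A} ∩ {A,C,G} = {A} (intersection, +0)
BC@4: {C} ∪ {G} = {C,G} (union, +1)
TU@4: {C} ∩ {C} = {C} (intersection, +0)
BCTU@4: {C,G} ∩ {C} = {C} (intersection, +0)
EI@4: {C} ∪ {G} = {C,G} (union, +1)
EIS@4: {C,G} ∪ {T} = {C,G,T} (union, +1)
BCEISTU@4: {C} ∩ {C,G,T} = {C} (intersection, +0)
BC@5: {G} ∪ {T} = {G,T} (union, +1)
TU@5: {A} ∩ {A} = {A} (intersection, +0)
BCTU@5: {G,T} ∪ {A} = {A,G,T} (union, +1)
EI@5: {T} ∪ {G} = {G,T} (union, +1)
EIS@5: {G,T} ∪ {C} = {C,G,T} (union, +1)
BCEISTU@5: {A,G,T} ∩ {C,G,T} = {G,T} (intersection, +0)
per-site changes: [3, 2, 3, 4, 3, 4]; total = 19

19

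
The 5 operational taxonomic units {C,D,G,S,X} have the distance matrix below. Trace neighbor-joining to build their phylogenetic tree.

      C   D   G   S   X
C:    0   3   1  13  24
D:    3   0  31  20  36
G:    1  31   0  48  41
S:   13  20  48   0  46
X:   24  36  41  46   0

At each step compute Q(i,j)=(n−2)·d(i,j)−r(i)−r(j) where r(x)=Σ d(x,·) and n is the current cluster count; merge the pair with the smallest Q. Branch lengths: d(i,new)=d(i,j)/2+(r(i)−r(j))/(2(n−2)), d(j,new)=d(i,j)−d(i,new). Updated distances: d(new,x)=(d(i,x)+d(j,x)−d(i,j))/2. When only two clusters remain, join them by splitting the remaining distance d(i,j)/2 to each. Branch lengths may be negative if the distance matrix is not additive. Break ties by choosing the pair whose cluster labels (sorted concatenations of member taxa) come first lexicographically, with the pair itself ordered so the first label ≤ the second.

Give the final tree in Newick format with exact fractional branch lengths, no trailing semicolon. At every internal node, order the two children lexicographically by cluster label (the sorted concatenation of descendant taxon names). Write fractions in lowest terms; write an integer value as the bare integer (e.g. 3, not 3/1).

1. join C+G (d=1, Q=-159) ⇒ CG; edges |C|=-77/6, |G|=83/6
  updated: d(CG,D)=33/2, d(CG,S)=30, d(CG,X)=32
2. join CG+X (d=32, Q=-257/2) ⇒ CGX; edges |CG|=57/8, |X|=199/8
  updated: d(CGX,D)=41/4, d(CGX,S)=22
3. join CGX+D (d=41/4, Q=-209/4) ⇒ CDGX; edges |CGX|=49/8, |D|=33/8
  updated: d(CDGX,S)=127/8
4. join CDGX+S (d=127/8) ⇒ CDGSX; edges |CDGX|=127/16, |S|=127/16
final tree: ((((C:-77/6,G:83/6):57/8,X:199/8):49/8,D:33/8):127/16,S:127/16)
total length: 473/8

((((C:-77/6,G:83/6):57/8,X:199/8):49/8,D:33/8):127/16,S:127/16)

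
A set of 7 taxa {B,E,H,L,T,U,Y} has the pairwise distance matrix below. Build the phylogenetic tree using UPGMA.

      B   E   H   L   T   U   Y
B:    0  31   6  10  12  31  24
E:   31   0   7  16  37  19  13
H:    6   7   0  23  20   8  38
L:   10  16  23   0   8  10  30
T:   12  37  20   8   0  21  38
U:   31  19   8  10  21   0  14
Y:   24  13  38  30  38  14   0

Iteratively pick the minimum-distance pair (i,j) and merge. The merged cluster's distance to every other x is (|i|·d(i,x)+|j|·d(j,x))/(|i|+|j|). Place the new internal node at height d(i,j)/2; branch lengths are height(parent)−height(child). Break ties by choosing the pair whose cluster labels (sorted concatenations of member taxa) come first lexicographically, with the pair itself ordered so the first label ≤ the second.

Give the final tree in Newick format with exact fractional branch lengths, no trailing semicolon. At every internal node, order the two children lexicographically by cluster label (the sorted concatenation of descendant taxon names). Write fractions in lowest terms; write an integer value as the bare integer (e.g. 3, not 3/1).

(((B:3,H:3):17/3,((L:4,T:4):15/4,U:31/4):11/12):121/30,(E:13/2,Y:13/2):31/5)

1. join B+H (d=6) ⇒ BH; edges |B|=3, |H|=3
  updated: d(BH,E)=19, d(BH,L)=33/2, d(BH,T)=16, d(BH,U)=39/2, d(BH,Y)=31
2. join L+T (d=8) ⇒ LT; edges |L|=4, |T|=4
  updated: d(BH,LT)=65/4, d(E,LT)=53/2, d(LT,U)=31/2, d(LT,Y)=34
3. join E+Y (d=13) ⇒ EY; edges |E|=13/2, |Y|=13/2
  updated: d(BH,EY)=25, d(EY,LT)=121/4, d(EY,U)=33/2
4. join LT+U (d=31/2) ⇒ LTU; edges |LT|=15/4, |U|=31/4
  updated: d(BH,LTU)=52/3, d(EY,LTU)=77/3
5. join BH+LTU (d=52/3) ⇒ BHLTU; edges |BH|=17/3, |LTU|=11/12
  updated: d(BHLTU,EY)=127/5
6. join BHLTU+EY (d=127/5) ⇒ BEHLTUY; edges |BHLTU|=121/30, |EY|=31/5
final tree: (((B:3,H:3):17/3,((L:4,T:4):15/4,U:31/4):11/12):121/30,(E:13/2,Y:13/2):31/5)
total length: 3319/60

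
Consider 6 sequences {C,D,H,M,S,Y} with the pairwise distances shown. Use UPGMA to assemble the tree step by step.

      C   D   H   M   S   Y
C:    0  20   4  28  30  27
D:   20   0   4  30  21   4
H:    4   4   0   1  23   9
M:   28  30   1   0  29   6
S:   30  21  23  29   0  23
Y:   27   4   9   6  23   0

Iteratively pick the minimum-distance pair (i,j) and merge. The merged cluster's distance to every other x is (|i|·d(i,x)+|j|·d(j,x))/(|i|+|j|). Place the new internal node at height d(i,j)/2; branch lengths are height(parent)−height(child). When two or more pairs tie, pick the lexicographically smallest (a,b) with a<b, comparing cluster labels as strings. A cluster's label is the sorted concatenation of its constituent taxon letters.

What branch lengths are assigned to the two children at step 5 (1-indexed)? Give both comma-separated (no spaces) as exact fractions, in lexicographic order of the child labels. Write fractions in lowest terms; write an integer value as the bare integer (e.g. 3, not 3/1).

step 1: merge (H,M) at d=1; branch lengths H→1/2, M→1/2; new cluster HM
  updated: d(C,HM)=16, d(D,HM)=17, d(HM,S)=26, d(HM,Y)=15/2
step 2: merge (D,Y) at d=4; branch lengths D→2, Y→2; new cluster DY
  updated: d(C,DY)=47/2, d(DY,HM)=49/4, d(DY,S)=22
step 3: merge (DY,HM) at d=49/4; branch lengths DY→33/8, HM→45/8; new cluster DHMY
  updated: d(C,DHMY)=79/4, d(DHMY,S)=24
step 4: merge (C,DHMY) at d=79/4; branch lengths C→79/8, DHMY→15/4; new cluster CDHMY
  updated: d(CDHMY,S)=126/5
step 5: merge (CDHMY,S) at d=126/5; branch lengths CDHMY→109/40, S→63/5; new cluster CDHMSY
final tree: ((C:79/8,((D:2,Y:2):33/8,(H:1/2,M:1/2):45/8):15/4):109/40,S:63/5)
total length: 437/10

109/40,63/5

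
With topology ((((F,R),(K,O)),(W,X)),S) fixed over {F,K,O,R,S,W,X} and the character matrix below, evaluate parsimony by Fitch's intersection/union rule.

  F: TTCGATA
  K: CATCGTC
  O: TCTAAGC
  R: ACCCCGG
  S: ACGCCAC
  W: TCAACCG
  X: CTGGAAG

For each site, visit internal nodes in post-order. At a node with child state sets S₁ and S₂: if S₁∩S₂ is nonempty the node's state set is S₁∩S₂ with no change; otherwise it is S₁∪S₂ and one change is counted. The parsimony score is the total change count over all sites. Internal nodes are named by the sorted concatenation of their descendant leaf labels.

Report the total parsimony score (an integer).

25

site 0, node FR: F={T} ∪ R={A} → {A,T} (+1)
site 0, node KO: K={C} ∪ O={T} → {C,T} (+1)
site 0, node FKOR: FR={A,T} ∩ KO={C,T} → {T} (+0)
site 0, node WX: W={T} ∪ X={C} → {C,T} (+1)
site 0, node FKORWX: FKOR={T} ∩ WX={C,T} → {T} (+0)
site 0, node FKORSWX: FKORWX={T} ∪ S={A} → {A,T} (+1)
site 1, node FR: F={T} ∪ R={C} → {C,T} (+1)
site 1, node KO: K={A} ∪ O={C} → {A,C} (+1)
site 1, node FKOR: FR={C,T} ∩ KO={A,C} → {C} (+0)
site 1, node WX: W={C} ∪ X={T} → {C,T} (+1)
site 1, node FKORWX: FKOR={C} ∩ WX={C,T} → {C} (+0)
site 1, node FKORSWX: FKORWX={C} ∩ S={C} → {C} (+0)
site 2, node FR: F={C} ∩ R={C} → {C} (+0)
site 2, node KO: K={T} ∩ O={T} → {T} (+0)
site 2, node FKOR: FR={C} ∪ KO={T} → {C,T} (+1)
site 2, node WX: W={A} ∪ X={G} → {A,G} (+1)
site 2, node FKORWX: FKOR={C,T} ∪ WX={A,G} → {A,C,G,T} (+1)
site 2, node FKORSWX: FKORWX={A,C,G,T} ∩ S={G} → {G} (+0)
site 3, node FR: F={G} ∪ R={C} → {C,G} (+1)
site 3, node KO: K={C} ∪ O={A} → {A,C} (+1)
site 3, node FKOR: FR={C,G} ∩ KO={A,C} → {C} (+0)
site 3, node WX: W={A} ∪ X={G} → {A,G} (+1)
site 3, node FKORWX: FKOR={C} ∪ WX={A,G} → {A,C,G} (+1)
site 3, node FKORSWX: FKORWX={A,C,G} ∩ S={C} → {C} (+0)
site 4, node FR: F={A} ∪ R={C} → {A,C} (+1)
site 4, node KO: K={G} ∪ O={A} → {A,G} (+1)
site 4, node FKOR: FR={A,C} ∩ KO={A,G} → {A} (+0)
site 4, node WX: W={C} ∪ X={A} → {A,C} (+1)
site 4, node FKORWX: FKOR={A} ∩ WX={A,C} → {A} (+0)
site 4, node FKORSWX: FKORWX={A} ∪ S={C} → {A,C} (+1)
site 5, node FR: F={T} ∪ R={G} → {G,T} (+1)
site 5, node KO: K={T} ∪ O={G} → {G,T} (+1)
site 5, node FKOR: FR={G,T} ∩ KO={G,T} → {G,T} (+0)
site 5, node WX: W={C} ∪ X={A} → {A,C} (+1)
site 5, node FKORWX: FKOR={G,T} ∪ WX={A,C} → {A,C,G,T} (+1)
site 5, node FKORSWX: FKORWX={A,C,G,T} ∩ S={A} → {A} (+0)
site 6, node FR: F={A} ∪ R={G} → {A,G} (+1)
site 6, node KO: K={C} ∩ O={C} → {C} (+0)
site 6, node FKOR: FR={A,G} ∪ KO={C} → {A,C,G} (+1)
site 6, node WX: W={G} ∩ X={G} → {G} (+0)
site 6, node FKORWX: FKOR={A,C,G} ∩ WX={G} → {G} (+0)
site 6, node FKORSWX: FKORWX={G} ∪ S={C} → {C,G} (+1)
per-site changes: [4, 3, 3, 4, 4, 4, 3]; total = 25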